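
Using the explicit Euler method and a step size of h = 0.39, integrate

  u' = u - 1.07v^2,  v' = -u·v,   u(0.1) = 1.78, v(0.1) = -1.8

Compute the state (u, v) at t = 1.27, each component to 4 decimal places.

1.9524, -0.1365

Euler on (u,v): u_{n+1} = u_n + h·u', v_{n+1} = v_n + h·v'.
0.100000: (1.780000, -1.800000); f=(-1.686800, 3.204000) → (1.122148, -0.550440)
0.490000: (1.122148, -0.550440); f=(0.797955, 0.617675) → (1.433350, -0.309547)
0.880000: (1.433350, -0.309547); f=(1.330824, 0.443689) → (1.952372, -0.136508)
(u(1.27), v(1.27)) ≈ (1.9524, -0.1365)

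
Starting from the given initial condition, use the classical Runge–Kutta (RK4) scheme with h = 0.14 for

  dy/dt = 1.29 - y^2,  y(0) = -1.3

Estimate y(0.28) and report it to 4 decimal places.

-1.4673

RK4: k1 = f(t_n, y_n); k2 = f(t_n + h/2, y_n + (h/2)·k1); k3 = f(t_n + h/2, y_n + (h/2)·k2); k4 = f(t_n + h, y_n + h·k3); y_{n+1} = y_n + (h/6)·(k1 + 2k2 + 2k3 + k4).
t=0.000000, y=-1.300000:
  k1 = f(0.000000, -1.300000) = -0.400000
  k2 = f(0.070000, -1.328000) = -0.473584
  k3 = f(0.070000, -1.333151) = -0.487291
  k4 = f(0.140000, -1.368221) = -0.582028
  y ← -1.300000 + (0.14/6)·(k1 + 2k2 + 2k3 + k4) = -1.367755
t=0.140000, y=-1.367755:
  k1 = f(0.140000, -1.367755) = -0.580753
  k2 = f(0.210000, -1.408408) = -0.693612
  k3 = f(0.210000, -1.416308) = -0.715927
  k4 = f(0.280000, -1.467985) = -0.864979
  y ← -1.367755 + (0.14/6)·(k1 + 2k2 + 2k3 + k4) = -1.467267
y(0.28) ≈ -1.4673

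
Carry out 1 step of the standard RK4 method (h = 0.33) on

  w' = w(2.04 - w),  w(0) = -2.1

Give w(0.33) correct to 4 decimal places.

RK4: k1 = f(x_n, w_n); k2 = f(x_n + h/2, w_n + (h/2)·k1); k3 = f(x_n + h/2, w_n + (h/2)·k2); k4 = f(x_n + h, w_n + h·k3); w_{n+1} = w_n + (h/6)·(k1 + 2k2 + 2k3 + k4).
x=0.000000, w=-2.100000:
  k1 = f(0.000000, -2.100000) = -8.694000
  k2 = f(0.165000, -3.534510) = -19.703161
  k3 = f(0.165000, -5.351022) = -39.549516
  k4 = f(0.330000, -15.151340) = -260.471852
  w ← -2.100000 + (0.33/6)·(k1 + 2k2 + 2k3 + k4) = -23.421916
w(0.33) ≈ -23.4219

-23.4219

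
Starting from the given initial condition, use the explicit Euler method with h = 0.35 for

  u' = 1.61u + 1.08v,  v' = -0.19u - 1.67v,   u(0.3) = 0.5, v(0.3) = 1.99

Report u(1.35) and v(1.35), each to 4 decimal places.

4.3049, -0.0848

Euler on (u,v): u_{n+1} = u_n + h·u', v_{n+1} = v_n + h·v'.
0.300000: (0.500000, 1.990000); f=(2.954200, -3.418300) → (1.533970, 0.793595)
0.650000: (1.533970, 0.793595); f=(3.326774, -1.616758) → (2.698341, 0.227730)
1.000000: (2.698341, 0.227730); f=(4.590277, -0.892993) → (4.304938, -0.084818)
(u(1.35), v(1.35)) ≈ (4.3049, -0.0848)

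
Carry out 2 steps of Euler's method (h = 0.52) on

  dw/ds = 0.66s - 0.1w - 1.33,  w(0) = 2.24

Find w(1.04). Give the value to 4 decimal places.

Euler: w_{n+1} = w_n + h·f(s_n, w_n).
s=0.000000, w=2.240000: f=-1.554000 → w ← 2.240000 + 0.52·(-1.554000) = 1.431920
s=0.520000, w=1.431920: f=-1.129992 → w ← 1.431920 + 0.52·(-1.129992) = 0.844324
w(1.04) ≈ 0.8443

0.8443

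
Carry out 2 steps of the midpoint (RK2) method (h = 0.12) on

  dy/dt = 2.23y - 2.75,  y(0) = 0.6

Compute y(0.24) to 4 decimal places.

0.1575

Midpoint: k1 = f(t_n, y_n); k2 = f(t_n + h/2, y_n + (h/2)·k1); y_{n+1} = y_n + h·k2.
t=0.000000, y=0.600000:
  k1 = f(0.000000, 0.600000) = -1.412000
  k2 = f(0.060000, 0.515280) = -1.600926
  y ← 0.600000 + 0.12·(-1.600926) = 0.407889
t=0.120000, y=0.407889:
  k1 = f(0.120000, 0.407889) = -1.840408
  k2 = f(0.180000, 0.297464) = -2.086654
  y ← 0.407889 + 0.12·(-2.086654) = 0.157490
y(0.24) ≈ 0.1575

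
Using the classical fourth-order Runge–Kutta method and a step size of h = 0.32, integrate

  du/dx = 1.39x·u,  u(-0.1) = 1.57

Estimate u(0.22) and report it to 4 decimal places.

RK4: k1 = f(x_n, u_n); k2 = f(x_n + h/2, u_n + (h/2)·k1); k3 = f(x_n + h/2, u_n + (h/2)·k2); k4 = f(x_n + h, u_n + h·k3); u_{n+1} = u_n + (h/6)·(k1 + 2k2 + 2k3 + k4).
x=-0.100000, u=1.570000:
  k1 = f(-0.100000, 1.570000) = -0.218230
  k2 = f(0.060000, 1.535083) = 0.128026
  k3 = f(0.060000, 1.590484) = 0.132646
  k4 = f(0.220000, 1.612447) = 0.493086
  u ← 1.570000 + (0.32/6)·(k1 + 2k2 + 2k3 + k4) = 1.612464
u(0.22) ≈ 1.6125

1.6125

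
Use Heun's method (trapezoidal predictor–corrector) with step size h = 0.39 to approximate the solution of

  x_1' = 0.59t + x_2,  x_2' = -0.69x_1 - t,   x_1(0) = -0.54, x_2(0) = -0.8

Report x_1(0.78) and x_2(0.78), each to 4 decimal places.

Heun on (x_1,x_2): k1 = f(t_n, state_n); k2 = f(t_n + h, state_n + h·k1); state_{n+1} = state_n + (h/2)·(k1 + k2).
0.000000: (-0.540000, -0.800000)
  k1 = (-0.800000, 0.372600)
  predictor → (-0.852000, -0.654686)
  k2 = (-0.424586, 0.197880)
  → (-0.778794, -0.688756)
0.390000: (-0.778794, -0.688756)
  k1 = (-0.458656, 0.147368)
  predictor → (-0.957670, -0.631283)
  k2 = (-0.171083, -0.119208)
  → (-0.901593, -0.683265)
(x_1(0.78), x_2(0.78)) ≈ (-0.9016, -0.6833)

-0.9016, -0.6833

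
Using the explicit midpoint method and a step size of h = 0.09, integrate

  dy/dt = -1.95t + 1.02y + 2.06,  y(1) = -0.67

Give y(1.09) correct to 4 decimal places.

-0.7319

Midpoint: k1 = f(t_n, y_n); k2 = f(t_n + h/2, y_n + (h/2)·k1); y_{n+1} = y_n + h·k2.
t=1.000000, y=-0.670000:
  k1 = f(1.000000, -0.670000) = -0.573400
  k2 = f(1.045000, -0.695803) = -0.687469
  y ← -0.670000 + 0.09·(-0.687469) = -0.731872
y(1.09) ≈ -0.7319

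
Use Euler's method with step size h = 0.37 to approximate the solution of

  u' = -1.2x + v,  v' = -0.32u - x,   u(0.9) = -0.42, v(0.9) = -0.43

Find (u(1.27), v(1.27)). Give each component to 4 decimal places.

-0.9787, -0.7133

Euler on (u,v): u_{n+1} = u_n + h·u', v_{n+1} = v_n + h·v'.
0.900000: (-0.420000, -0.430000); f=(-1.510000, -0.765600) → (-0.978700, -0.713272)
(u(1.27), v(1.27)) ≈ (-0.9787, -0.7133)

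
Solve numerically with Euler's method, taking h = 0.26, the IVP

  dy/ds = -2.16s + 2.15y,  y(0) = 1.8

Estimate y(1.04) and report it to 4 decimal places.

Euler: y_{n+1} = y_n + h·f(s_n, y_n).
s=0.000000, y=1.800000: f=3.870000 → y ← 1.800000 + 0.26·3.870000 = 2.806200
s=0.260000, y=2.806200: f=5.471730 → y ← 2.806200 + 0.26·5.471730 = 4.228850
s=0.520000, y=4.228850: f=7.968827 → y ← 4.228850 + 0.26·7.968827 = 6.300745
s=0.780000, y=6.300745: f=11.861801 → y ← 6.300745 + 0.26·11.861801 = 9.384813
y(1.04) ≈ 9.3848

9.3848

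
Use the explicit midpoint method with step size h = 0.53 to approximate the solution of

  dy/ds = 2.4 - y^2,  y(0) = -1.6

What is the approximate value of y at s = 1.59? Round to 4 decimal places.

-7.6142

Midpoint: k1 = f(s_n, y_n); k2 = f(s_n + h/2, y_n + (h/2)·k1); y_{n+1} = y_n + h·k2.
s=0.000000, y=-1.600000:
  k1 = f(0.000000, -1.600000) = -0.160000
  k2 = f(0.265000, -1.642400) = -0.297478
  y ← -1.600000 + 0.53·(-0.297478) = -1.757663
s=0.530000, y=-1.757663:
  k1 = f(0.530000, -1.757663) = -0.689380
  k2 = f(0.795000, -1.940349) = -1.364954
  y ← -1.757663 + 0.53·(-1.364954) = -2.481089
s=1.060000, y=-2.481089:
  k1 = f(1.060000, -2.481089) = -3.755801
  k2 = f(1.325000, -3.476376) = -9.685191
  y ← -2.481089 + 0.53·(-9.685191) = -7.614240
y(1.59) ≈ -7.6142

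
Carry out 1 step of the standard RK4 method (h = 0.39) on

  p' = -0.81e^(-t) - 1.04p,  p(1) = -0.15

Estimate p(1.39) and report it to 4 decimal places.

RK4: k1 = f(t_n, p_n); k2 = f(t_n + h/2, p_n + (h/2)·k1); k3 = f(t_n + h/2, p_n + (h/2)·k2); k4 = f(t_n + h, p_n + h·k3); p_{n+1} = p_n + (h/6)·(k1 + 2k2 + 2k3 + k4).
t=1.000000, p=-0.150000:
  k1 = f(1.000000, -0.150000) = -0.141982
  k2 = f(1.195000, -0.177687) = -0.060396
  k3 = f(1.195000, -0.161777) = -0.076942
  k4 = f(1.390000, -0.180007) = -0.014543
  p ← -0.150000 + (0.39/6)·(k1 + 2k2 + 2k3 + k4) = -0.178028
p(1.39) ≈ -0.1780

-0.1780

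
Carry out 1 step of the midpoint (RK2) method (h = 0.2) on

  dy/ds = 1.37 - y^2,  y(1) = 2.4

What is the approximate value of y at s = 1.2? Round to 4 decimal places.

Midpoint: k1 = f(s_n, y_n); k2 = f(s_n + h/2, y_n + (h/2)·k1); y_{n+1} = y_n + h·k2.
s=1.000000, y=2.400000:
  k1 = f(1.000000, 2.400000) = -4.390000
  k2 = f(1.100000, 1.961000) = -2.475521
  y ← 2.400000 + 0.2·(-2.475521) = 1.904896
y(1.2) ≈ 1.9049

1.9049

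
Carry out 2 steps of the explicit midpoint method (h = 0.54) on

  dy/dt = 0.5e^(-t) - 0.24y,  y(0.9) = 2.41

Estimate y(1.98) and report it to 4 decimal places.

Midpoint: k1 = f(t_n, y_n); k2 = f(t_n + h/2, y_n + (h/2)·k1); y_{n+1} = y_n + h·k2.
t=0.900000, y=2.410000:
  k1 = f(0.900000, 2.410000) = -0.375115
  k2 = f(1.170000, 2.308719) = -0.398909
  y ← 2.410000 + 0.54·(-0.398909) = 2.194589
t=1.440000, y=2.194589:
  k1 = f(1.440000, 2.194589) = -0.408238
  k2 = f(1.710000, 2.084365) = -0.409815
  y ← 2.194589 + 0.54·(-0.409815) = 1.973289
y(1.98) ≈ 1.9733

1.9733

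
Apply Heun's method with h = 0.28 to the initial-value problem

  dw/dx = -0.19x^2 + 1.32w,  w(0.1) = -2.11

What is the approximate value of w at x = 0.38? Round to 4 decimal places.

Heun: k1 = f(x_n, w_n); k2 = f(x_n + h, w_n + h·k1); w_{n+1} = w_n + (h/2)·(k1 + k2).
x=0.100000, w=-2.110000:
  k1 = f(0.100000, -2.110000) = -2.787100
  k2 = f(0.380000, -2.890388) = -3.842748
  w ← -2.110000 + (0.28/2)·(-2.787100 + (-3.842748)) = -3.038179
w(0.38) ≈ -3.0382

-3.0382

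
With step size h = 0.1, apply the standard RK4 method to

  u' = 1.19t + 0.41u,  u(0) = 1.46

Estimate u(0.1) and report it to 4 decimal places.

RK4: k1 = f(t_n, u_n); k2 = f(t_n + h/2, u_n + (h/2)·k1); k3 = f(t_n + h/2, u_n + (h/2)·k2); k4 = f(t_n + h, u_n + h·k3); u_{n+1} = u_n + (h/6)·(k1 + 2k2 + 2k3 + k4).
t=0.000000, u=1.460000:
  k1 = f(0.000000, 1.460000) = 0.598600
  k2 = f(0.050000, 1.489930) = 0.670371
  k3 = f(0.050000, 1.493519) = 0.671843
  k4 = f(0.100000, 1.527184) = 0.745146
  u ← 1.460000 + (0.1/6)·(k1 + 2k2 + 2k3 + k4) = 1.527136
u(0.1) ≈ 1.5271

1.5271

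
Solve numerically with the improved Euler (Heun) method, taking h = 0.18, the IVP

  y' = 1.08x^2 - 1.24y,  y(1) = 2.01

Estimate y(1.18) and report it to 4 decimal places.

Heun: k1 = f(x_n, y_n); k2 = f(x_n + h, y_n + h·k1); y_{n+1} = y_n + (h/2)·(k1 + k2).
x=1.000000, y=2.010000:
  k1 = f(1.000000, 2.010000) = -1.412400
  k2 = f(1.180000, 1.755768) = -0.673360
  y ← 2.010000 + (0.18/2)·(-1.412400 + (-0.673360)) = 1.822282
y(1.18) ≈ 1.8223

1.8223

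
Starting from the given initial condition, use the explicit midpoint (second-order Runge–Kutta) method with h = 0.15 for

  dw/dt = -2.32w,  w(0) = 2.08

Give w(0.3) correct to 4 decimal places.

1.0561

Midpoint: k1 = f(t_n, w_n); k2 = f(t_n + h/2, w_n + (h/2)·k1); w_{n+1} = w_n + h·k2.
t=0.000000, w=2.080000:
  k1 = f(0.000000, 2.080000) = -4.825600
  k2 = f(0.075000, 1.718080) = -3.985946
  w ← 2.080000 + 0.15·(-3.985946) = 1.482108
t=0.150000, w=1.482108:
  k1 = f(0.150000, 1.482108) = -3.438491
  k2 = f(0.225000, 1.224221) = -2.840194
  w ← 1.482108 + 0.15·(-2.840194) = 1.056079
w(0.3) ≈ 1.0561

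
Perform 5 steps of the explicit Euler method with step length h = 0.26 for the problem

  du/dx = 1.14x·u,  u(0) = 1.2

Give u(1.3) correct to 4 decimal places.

2.4027

Euler: u_{n+1} = u_n + h·f(x_n, u_n).
x=0.000000, u=1.200000: f=0.000000 → u ← 1.200000 + 0.26·0.000000 = 1.200000
x=0.260000, u=1.200000: f=0.355680 → u ← 1.200000 + 0.26·0.355680 = 1.292477
x=0.520000, u=1.292477: f=0.766180 → u ← 1.292477 + 0.26·0.766180 = 1.491684
x=0.780000, u=1.491684: f=1.326405 → u ← 1.491684 + 0.26·1.326405 = 1.836549
x=1.040000, u=1.836549: f=2.177412 → u ← 1.836549 + 0.26·2.177412 = 2.402676
u(1.3) ≈ 2.4027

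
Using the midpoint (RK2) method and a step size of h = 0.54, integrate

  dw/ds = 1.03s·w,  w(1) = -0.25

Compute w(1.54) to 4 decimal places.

Midpoint: k1 = f(s_n, w_n); k2 = f(s_n + h/2, w_n + (h/2)·k1); w_{n+1} = w_n + h·k2.
s=1.000000, w=-0.250000:
  k1 = f(1.000000, -0.250000) = -0.257500
  k2 = f(1.270000, -0.319525) = -0.417971
  w ← -0.250000 + 0.54·(-0.417971) = -0.475704
w(1.54) ≈ -0.4757

-0.4757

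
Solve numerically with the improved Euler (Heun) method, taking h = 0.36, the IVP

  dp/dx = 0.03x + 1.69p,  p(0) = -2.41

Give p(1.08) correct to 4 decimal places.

-13.8719

Heun: k1 = f(x_n, p_n); k2 = f(x_n + h, p_n + h·k1); p_{n+1} = p_n + (h/2)·(k1 + k2).
x=0.000000, p=-2.410000:
  k1 = f(0.000000, -2.410000) = -4.072900
  k2 = f(0.360000, -3.876244) = -6.540052
  p ← -2.410000 + (0.36/2)·(-4.072900 + (-6.540052)) = -4.320331
x=0.360000, p=-4.320331:
  k1 = f(0.360000, -4.320331) = -7.290560
  k2 = f(0.720000, -6.944933) = -11.715337
  p ← -4.320331 + (0.36/2)·(-7.290560 + (-11.715337)) = -7.741393
x=0.720000, p=-7.741393:
  k1 = f(0.720000, -7.741393) = -13.061354
  k2 = f(1.080000, -12.443480) = -20.997082
  p ← -7.741393 + (0.36/2)·(-13.061354 + (-20.997082)) = -13.871911
p(1.08) ≈ -13.8719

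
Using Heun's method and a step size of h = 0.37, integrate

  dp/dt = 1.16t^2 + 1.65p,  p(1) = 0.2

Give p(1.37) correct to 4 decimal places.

1.1078

Heun: k1 = f(t_n, p_n); k2 = f(t_n + h, p_n + h·k1); p_{n+1} = p_n + (h/2)·(k1 + k2).
t=1.000000, p=0.200000:
  k1 = f(1.000000, 0.200000) = 1.490000
  k2 = f(1.370000, 0.751300) = 3.416849
  p ← 0.200000 + (0.37/2)·(1.490000 + 3.416849) = 1.107767
p(1.37) ≈ 1.1078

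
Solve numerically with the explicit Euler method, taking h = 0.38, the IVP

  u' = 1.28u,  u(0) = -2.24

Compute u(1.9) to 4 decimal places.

-16.2527

Euler: u_{n+1} = u_n + h·f(t_n, u_n).
t=0.000000, u=-2.240000: f=-2.867200 → u ← -2.240000 + 0.38·(-2.867200) = -3.329536
t=0.380000, u=-3.329536: f=-4.261806 → u ← -3.329536 + 0.38·(-4.261806) = -4.949022
t=0.760000, u=-4.949022: f=-6.334749 → u ← -4.949022 + 0.38·(-6.334749) = -7.356227
t=1.140000, u=-7.356227: f=-9.415970 → u ← -7.356227 + 0.38·(-9.415970) = -10.934295
t=1.520000, u=-10.934295: f=-13.995898 → u ← -10.934295 + 0.38·(-13.995898) = -16.252737
u(1.9) ≈ -16.2527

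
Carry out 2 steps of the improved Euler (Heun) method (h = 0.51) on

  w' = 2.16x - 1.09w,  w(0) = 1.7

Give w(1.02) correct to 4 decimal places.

Heun: k1 = f(x_n, w_n); k2 = f(x_n + h, w_n + h·k1); w_{n+1} = w_n + (h/2)·(k1 + k2).
x=0.000000, w=1.700000:
  k1 = f(0.000000, 1.700000) = -1.853000
  k2 = f(0.510000, 0.754970) = 0.278683
  w ← 1.700000 + (0.51/2)·(-1.853000 + 0.278683) = 1.298549
x=0.510000, w=1.298549:
  k1 = f(0.510000, 1.298549) = -0.313819
  k2 = f(1.020000, 1.138502) = 0.962233
  w ← 1.298549 + (0.51/2)·(-0.313819 + 0.962233) = 1.463895
w(1.02) ≈ 1.4639

1.4639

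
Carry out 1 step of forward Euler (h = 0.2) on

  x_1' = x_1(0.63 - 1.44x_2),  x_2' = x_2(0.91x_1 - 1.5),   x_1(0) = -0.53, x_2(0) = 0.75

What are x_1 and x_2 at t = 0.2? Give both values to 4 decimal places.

-0.4823, 0.4527

Euler on (x_1,x_2): x_1_{n+1} = x_1_n + h·x_1', x_2_{n+1} = x_2_n + h·x_2'.
0.000000: (-0.530000, 0.750000); f=(0.238500, -1.486725) → (-0.482300, 0.452655)
(x_1(0.2), x_2(0.2)) ≈ (-0.4823, 0.4527)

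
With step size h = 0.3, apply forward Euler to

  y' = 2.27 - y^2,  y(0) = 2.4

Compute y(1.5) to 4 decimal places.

Euler: y_{n+1} = y_n + h·f(t_n, y_n).
t=0.000000, y=2.400000: f=-3.490000 → y ← 2.400000 + 0.3·(-3.490000) = 1.353000
t=0.300000, y=1.353000: f=0.439391 → y ← 1.353000 + 0.3·0.439391 = 1.484817
t=0.600000, y=1.484817: f=0.065318 → y ← 1.484817 + 0.3·0.065318 = 1.504413
t=0.900000, y=1.504413: f=0.006743 → y ← 1.504413 + 0.3·0.006743 = 1.506435
t=1.200000, y=1.506435: f=0.000652 → y ← 1.506435 + 0.3·0.000652 = 1.506631
y(1.5) ≈ 1.5066

1.5066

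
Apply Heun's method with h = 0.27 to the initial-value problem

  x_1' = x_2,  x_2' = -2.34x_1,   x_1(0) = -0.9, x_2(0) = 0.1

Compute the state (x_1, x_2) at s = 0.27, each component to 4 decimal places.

Heun on (x_1,x_2): k1 = f(s_n, state_n); k2 = f(s_n + h, state_n + h·k1); state_{n+1} = state_n + (h/2)·(k1 + k2).
0.000000: (-0.900000, 0.100000)
  k1 = (0.100000, 2.106000)
  predictor → (-0.873000, 0.668620)
  k2 = (0.668620, 2.042820)
  → (-0.796236, 0.660091)
(x_1(0.27), x_2(0.27)) ≈ (-0.7962, 0.6601)

-0.7962, 0.6601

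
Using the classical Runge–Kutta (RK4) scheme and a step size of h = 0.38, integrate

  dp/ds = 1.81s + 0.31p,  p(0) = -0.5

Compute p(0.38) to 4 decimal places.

-0.4265

RK4: k1 = f(s_n, p_n); k2 = f(s_n + h/2, p_n + (h/2)·k1); k3 = f(s_n + h/2, p_n + (h/2)·k2); k4 = f(s_n + h, p_n + h·k3); p_{n+1} = p_n + (h/6)·(k1 + 2k2 + 2k3 + k4).
s=0.000000, p=-0.500000:
  k1 = f(0.000000, -0.500000) = -0.155000
  k2 = f(0.190000, -0.529450) = 0.179771
  k3 = f(0.190000, -0.465844) = 0.199488
  k4 = f(0.380000, -0.424194) = 0.556300
  p ← -0.500000 + (0.38/6)·(k1 + 2k2 + 2k3 + k4) = -0.426545
p(0.38) ≈ -0.4265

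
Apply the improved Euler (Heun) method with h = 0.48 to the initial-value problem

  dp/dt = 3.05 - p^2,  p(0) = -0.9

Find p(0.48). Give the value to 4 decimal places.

Heun: k1 = f(t_n, p_n); k2 = f(t_n + h, p_n + h·k1); p_{n+1} = p_n + (h/2)·(k1 + k2).
t=0.000000, p=-0.900000:
  k1 = f(0.000000, -0.900000) = 2.240000
  k2 = f(0.480000, 0.175200) = 3.019305
  p ← -0.900000 + (0.48/2)·(2.240000 + 3.019305) = 0.362233
p(0.48) ≈ 0.3622

0.3622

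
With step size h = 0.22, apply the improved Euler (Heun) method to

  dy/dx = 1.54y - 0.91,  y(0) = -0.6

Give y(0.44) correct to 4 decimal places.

Heun: k1 = f(x_n, y_n); k2 = f(x_n + h, y_n + h·k1); y_{n+1} = y_n + (h/2)·(k1 + k2).
x=0.000000, y=-0.600000:
  k1 = f(0.000000, -0.600000) = -1.834000
  k2 = f(0.220000, -1.003480) = -2.455359
  y ← -0.600000 + (0.22/2)·(-1.834000 + (-2.455359)) = -1.071830
x=0.220000, y=-1.071830:
  k1 = f(0.220000, -1.071830) = -2.560617
  k2 = f(0.440000, -1.635165) = -3.428155
  y ← -1.071830 + (0.22/2)·(-2.560617 + (-3.428155)) = -1.730594
y(0.44) ≈ -1.7306

-1.7306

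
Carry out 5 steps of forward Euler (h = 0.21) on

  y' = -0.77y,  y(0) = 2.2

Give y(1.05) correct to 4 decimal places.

Euler: y_{n+1} = y_n + h·f(t_n, y_n).
t=0.000000, y=2.200000: f=-1.694000 → y ← 2.200000 + 0.21·(-1.694000) = 1.844260
t=0.210000, y=1.844260: f=-1.420080 → y ← 1.844260 + 0.21·(-1.420080) = 1.546043
t=0.420000, y=1.546043: f=-1.190453 → y ← 1.546043 + 0.21·(-1.190453) = 1.296048
t=0.630000, y=1.296048: f=-0.997957 → y ← 1.296048 + 0.21·(-0.997957) = 1.086477
t=0.840000, y=1.086477: f=-0.836587 → y ← 1.086477 + 0.21·(-0.836587) = 0.910794
y(1.05) ≈ 0.9108

0.9108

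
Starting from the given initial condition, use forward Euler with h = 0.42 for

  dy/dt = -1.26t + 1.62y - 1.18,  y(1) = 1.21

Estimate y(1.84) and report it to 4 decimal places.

Euler: y_{n+1} = y_n + h·f(t_n, y_n).
t=1.000000, y=1.210000: f=-0.479800 → y ← 1.210000 + 0.42·(-0.479800) = 1.008484
t=1.420000, y=1.008484: f=-1.335456 → y ← 1.008484 + 0.42·(-1.335456) = 0.447593
y(1.84) ≈ 0.4476

0.4476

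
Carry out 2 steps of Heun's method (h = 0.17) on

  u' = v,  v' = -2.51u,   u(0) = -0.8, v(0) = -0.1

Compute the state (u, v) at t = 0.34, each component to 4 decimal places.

Heun on (u,v): k1 = f(t_n, state_n); k2 = f(t_n + h, state_n + h·k1); state_{n+1} = state_n + (h/2)·(k1 + k2).
0.000000: (-0.800000, -0.100000)
  k1 = (-0.100000, 2.008000)
  predictor → (-0.817000, 0.241360)
  k2 = (0.241360, 2.050670)
  → (-0.787984, 0.244987)
0.170000: (-0.787984, 0.244987)
  k1 = (0.244987, 1.977841)
  predictor → (-0.746337, 0.581220)
  k2 = (0.581220, 1.873305)
  → (-0.717757, 0.572334)
(u(0.34), v(0.34)) ≈ (-0.7178, 0.5723)

-0.7178, 0.5723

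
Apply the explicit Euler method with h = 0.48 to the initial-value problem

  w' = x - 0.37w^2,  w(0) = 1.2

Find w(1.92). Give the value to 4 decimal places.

1.6876

Euler: w_{n+1} = w_n + h·f(x_n, w_n).
x=0.000000, w=1.200000: f=-0.532800 → w ← 1.200000 + 0.48·(-0.532800) = 0.944256
x=0.480000, w=0.944256: f=0.150101 → w ← 0.944256 + 0.48·0.150101 = 1.016304
x=0.960000, w=1.016304: f=0.577836 → w ← 1.016304 + 0.48·0.577836 = 1.293666
x=1.440000, w=1.293666: f=0.820779 → w ← 1.293666 + 0.48·0.820779 = 1.687640
w(1.92) ≈ 1.6876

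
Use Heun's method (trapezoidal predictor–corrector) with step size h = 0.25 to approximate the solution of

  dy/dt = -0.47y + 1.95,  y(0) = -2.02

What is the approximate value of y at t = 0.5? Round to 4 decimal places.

Heun: k1 = f(t_n, y_n); k2 = f(t_n + h, y_n + h·k1); y_{n+1} = y_n + (h/2)·(k1 + k2).
t=0.000000, y=-2.020000:
  k1 = f(0.000000, -2.020000) = 2.899400
  k2 = f(0.250000, -1.295150) = 2.558720
  y ← -2.020000 + (0.25/2)·(2.899400 + 2.558720) = -1.337735
t=0.250000, y=-1.337735:
  k1 = f(0.250000, -1.337735) = 2.578735
  k2 = f(0.500000, -0.693051) = 2.275734
  y ← -1.337735 + (0.25/2)·(2.578735 + 2.275734) = -0.730926
y(0.5) ≈ -0.7309

-0.7309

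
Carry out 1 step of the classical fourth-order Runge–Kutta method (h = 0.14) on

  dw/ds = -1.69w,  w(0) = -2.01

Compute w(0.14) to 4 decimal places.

RK4: k1 = f(s_n, w_n); k2 = f(s_n + h/2, w_n + (h/2)·k1); k3 = f(s_n + h/2, w_n + (h/2)·k2); k4 = f(s_n + h, w_n + h·k3); w_{n+1} = w_n + (h/6)·(k1 + 2k2 + 2k3 + k4).
s=0.000000, w=-2.010000:
  k1 = f(0.000000, -2.010000) = 3.396900
  k2 = f(0.070000, -1.772217) = 2.995047
  k3 = f(0.070000, -1.800347) = 3.042586
  k4 = f(0.140000, -1.584038) = 2.677024
  w ← -2.010000 + (0.14/6)·(k1 + 2k2 + 2k3 + k4) = -1.586519
w(0.14) ≈ -1.5865

-1.5865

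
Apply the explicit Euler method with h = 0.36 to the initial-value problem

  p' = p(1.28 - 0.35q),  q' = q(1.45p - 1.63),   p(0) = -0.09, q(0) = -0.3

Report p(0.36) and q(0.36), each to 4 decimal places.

-0.1349, -0.1099

Euler on (p,q): p_{n+1} = p_n + h·p', q_{n+1} = q_n + h·q'.
0.000000: (-0.090000, -0.300000); f=(-0.124650, 0.528150) → (-0.134874, -0.109866)
(p(0.36), q(0.36)) ≈ (-0.1349, -0.1099)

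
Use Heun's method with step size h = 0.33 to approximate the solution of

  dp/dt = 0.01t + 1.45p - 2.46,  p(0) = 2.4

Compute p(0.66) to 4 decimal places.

Heun: k1 = f(t_n, p_n); k2 = f(t_n + h, p_n + h·k1); p_{n+1} = p_n + (h/2)·(k1 + k2).
t=0.000000, p=2.400000:
  k1 = f(0.000000, 2.400000) = 1.020000
  k2 = f(0.330000, 2.736600) = 1.511370
  p ← 2.400000 + (0.33/2)·(1.020000 + 1.511370) = 2.817676
t=0.330000, p=2.817676:
  k1 = f(0.330000, 2.817676) = 1.628930
  k2 = f(0.660000, 3.355223) = 2.411673
  p ← 2.817676 + (0.33/2)·(1.628930 + 2.411673) = 3.484376
p(0.66) ≈ 3.4844

3.4844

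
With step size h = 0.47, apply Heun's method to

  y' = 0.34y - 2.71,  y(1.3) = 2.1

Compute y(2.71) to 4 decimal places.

-1.4939

Heun: k1 = f(s_n, y_n); k2 = f(s_n + h, y_n + h·k1); y_{n+1} = y_n + (h/2)·(k1 + k2).
s=1.300000, y=2.100000:
  k1 = f(1.300000, 2.100000) = -1.996000
  k2 = f(1.770000, 1.161880) = -2.314961
  y ← 2.100000 + (0.47/2)·(-1.996000 + (-2.314961)) = 1.086924
s=1.770000, y=1.086924:
  k1 = f(1.770000, 1.086924) = -2.340446
  k2 = f(2.240000, -0.013085) = -2.714449
  y ← 1.086924 + (0.47/2)·(-2.340446 + (-2.714449)) = -0.100976
s=2.240000, y=-0.100976:
  k1 = f(2.240000, -0.100976) = -2.744332
  k2 = f(2.710000, -1.390812) = -3.182876
  y ← -0.100976 + (0.47/2)·(-2.744332 + (-3.182876)) = -1.493870
y(2.71) ≈ -1.4939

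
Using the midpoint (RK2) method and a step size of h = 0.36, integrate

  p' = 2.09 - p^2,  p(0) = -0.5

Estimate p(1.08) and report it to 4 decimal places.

Midpoint: k1 = f(x_n, p_n); k2 = f(x_n + h/2, p_n + (h/2)·k1); p_{n+1} = p_n + h·k2.
x=0.000000, p=-0.500000:
  k1 = f(0.000000, -0.500000) = 1.840000
  k2 = f(0.180000, -0.168800) = 2.061507
  p ← -0.500000 + 0.36·2.061507 = 0.242142
x=0.360000, p=0.242142:
  k1 = f(0.360000, 0.242142) = 2.031367
  k2 = f(0.540000, 0.607788) = 1.720593
  p ← 0.242142 + 0.36·1.720593 = 0.861556
x=0.720000, p=0.861556:
  k1 = f(0.720000, 0.861556) = 1.347721
  k2 = f(0.900000, 1.104146) = 0.870862
  p ← 0.861556 + 0.36·0.870862 = 1.175066
p(1.08) ≈ 1.1751

1.1751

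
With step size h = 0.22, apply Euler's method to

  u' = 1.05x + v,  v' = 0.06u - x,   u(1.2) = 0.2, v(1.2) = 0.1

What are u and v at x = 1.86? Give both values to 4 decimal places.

Euler on (u,v): u_{n+1} = u_n + h·u', v_{n+1} = v_n + h·v'.
1.200000: (0.200000, 0.100000); f=(1.360000, -1.188000) → (0.499200, -0.161360)
1.420000: (0.499200, -0.161360); f=(1.329640, -1.390048) → (0.791721, -0.467171)
1.640000: (0.791721, -0.467171); f=(1.254829, -1.592497) → (1.067783, -0.817520)
(u(1.86), v(1.86)) ≈ (1.0678, -0.8175)

1.0678, -0.8175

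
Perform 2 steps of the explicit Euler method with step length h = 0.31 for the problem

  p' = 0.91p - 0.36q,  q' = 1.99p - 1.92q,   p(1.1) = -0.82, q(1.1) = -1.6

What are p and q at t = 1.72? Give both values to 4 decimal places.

Euler on (p,q): p_{n+1} = p_n + h·p', q_{n+1} = q_n + h·q'.
1.100000: (-0.820000, -1.600000); f=(-0.170200, 1.440200) → (-0.872762, -1.153538)
1.410000: (-0.872762, -1.153538); f=(-0.378940, 0.477997) → (-0.990233, -1.005359)
(p(1.72), q(1.72)) ≈ (-0.9902, -1.0054)

-0.9902, -1.0054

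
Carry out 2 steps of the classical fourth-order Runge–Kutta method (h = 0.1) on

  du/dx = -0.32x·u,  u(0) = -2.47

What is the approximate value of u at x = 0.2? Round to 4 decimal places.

-2.4542

RK4: k1 = f(x_n, u_n); k2 = f(x_n + h/2, u_n + (h/2)·k1); k3 = f(x_n + h/2, u_n + (h/2)·k2); k4 = f(x_n + h, u_n + h·k3); u_{n+1} = u_n + (h/6)·(k1 + 2k2 + 2k3 + k4).
x=0.000000, u=-2.470000:
  k1 = f(0.000000, -2.470000) = 0.000000
  k2 = f(0.050000, -2.470000) = 0.039520
  k3 = f(0.050000, -2.468024) = 0.039488
  k4 = f(0.100000, -2.466051) = 0.078914
  u ← -2.470000 + (0.1/6)·(k1 + 2k2 + 2k3 + k4) = -2.466051
x=0.100000, u=-2.466051:
  k1 = f(0.100000, -2.466051) = 0.078914
  k2 = f(0.150000, -2.462105) = 0.118181
  k3 = f(0.150000, -2.460142) = 0.118087
  k4 = f(0.200000, -2.454242) = 0.157072
  u ← -2.466051 + (0.1/6)·(k1 + 2k2 + 2k3 + k4) = -2.454242
u(0.2) ≈ -2.4542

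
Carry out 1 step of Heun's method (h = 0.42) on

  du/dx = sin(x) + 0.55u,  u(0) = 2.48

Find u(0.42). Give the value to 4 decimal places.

3.2047

Heun: k1 = f(x_n, u_n); k2 = f(x_n + h, u_n + h·k1); u_{n+1} = u_n + (h/2)·(k1 + k2).
x=0.000000, u=2.480000:
  k1 = f(0.000000, 2.480000) = 1.364000
  k2 = f(0.420000, 3.052880) = 2.086844
  u ← 2.480000 + (0.42/2)·(1.364000 + 2.086844) = 3.204677
u(0.42) ≈ 3.2047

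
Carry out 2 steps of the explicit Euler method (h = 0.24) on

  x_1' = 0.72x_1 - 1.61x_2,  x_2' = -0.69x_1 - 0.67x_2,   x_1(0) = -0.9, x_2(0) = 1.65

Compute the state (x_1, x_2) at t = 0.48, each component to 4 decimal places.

Euler on (x_1,x_2): x_1_{n+1} = x_1_n + h·x_1', x_2_{n+1} = x_2_n + h·x_2'.
0.000000: (-0.900000, 1.650000); f=(-3.304500, -0.484500) → (-1.693080, 1.533720)
0.240000: (-1.693080, 1.533720); f=(-3.688307, 0.140633) → (-2.578274, 1.567472)
(x_1(0.48), x_2(0.48)) ≈ (-2.5783, 1.5675)

-2.5783, 1.5675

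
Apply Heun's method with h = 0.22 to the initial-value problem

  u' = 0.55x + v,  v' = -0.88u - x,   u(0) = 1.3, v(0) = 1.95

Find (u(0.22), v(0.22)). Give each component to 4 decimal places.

1.7146, 1.6326

Heun on (u,v): k1 = f(x_n, state_n); k2 = f(x_n + h, state_n + h·k1); state_{n+1} = state_n + (h/2)·(k1 + k2).
0.000000: (1.300000, 1.950000)
  k1 = (1.950000, -1.144000)
  predictor → (1.729000, 1.698320)
  k2 = (1.819320, -1.741520)
  → (1.714625, 1.632593)
(u(0.22), v(0.22)) ≈ (1.7146, 1.6326)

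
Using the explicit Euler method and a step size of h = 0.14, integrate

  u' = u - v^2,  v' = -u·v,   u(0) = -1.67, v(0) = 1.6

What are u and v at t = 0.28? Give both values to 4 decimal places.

-3.1245, 2.5993

Euler on (u,v): u_{n+1} = u_n + h·u', v_{n+1} = v_n + h·v'.
0.000000: (-1.670000, 1.600000); f=(-4.230000, 2.672000) → (-2.262200, 1.974080)
0.140000: (-2.262200, 1.974080); f=(-6.159192, 4.465764) → (-3.124487, 2.599287)
(u(0.28), v(0.28)) ≈ (-3.1245, 2.5993)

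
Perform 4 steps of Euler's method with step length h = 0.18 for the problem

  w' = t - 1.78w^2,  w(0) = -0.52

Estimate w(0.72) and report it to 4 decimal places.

-0.8790

Euler: w_{n+1} = w_n + h·f(t_n, w_n).
t=0.000000, w=-0.520000: f=-0.481312 → w ← -0.520000 + 0.18·(-0.481312) = -0.606636
t=0.180000, w=-0.606636: f=-0.475053 → w ← -0.606636 + 0.18·(-0.475053) = -0.692146
t=0.360000, w=-0.692146: f=-0.492737 → w ← -0.692146 + 0.18·(-0.492737) = -0.780838
t=0.540000, w=-0.780838: f=-0.545281 → w ← -0.780838 + 0.18·(-0.545281) = -0.878989
w(0.72) ≈ -0.8790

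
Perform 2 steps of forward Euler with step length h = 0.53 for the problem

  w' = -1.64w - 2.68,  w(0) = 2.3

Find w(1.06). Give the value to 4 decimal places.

Euler: w_{n+1} = w_n + h·f(s_n, w_n).
s=0.000000, w=2.300000: f=-6.452000 → w ← 2.300000 + 0.53·(-6.452000) = -1.119560
s=0.530000, w=-1.119560: f=-0.843922 → w ← -1.119560 + 0.53·(-0.843922) = -1.566838
w(1.06) ≈ -1.5668

-1.5668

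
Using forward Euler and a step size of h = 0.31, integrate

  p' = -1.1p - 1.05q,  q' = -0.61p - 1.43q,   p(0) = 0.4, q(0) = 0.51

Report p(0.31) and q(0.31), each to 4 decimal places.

0.0976, 0.2083

Euler on (p,q): p_{n+1} = p_n + h·p', q_{n+1} = q_n + h·q'.
0.000000: (0.400000, 0.510000); f=(-0.975500, -0.973300) → (0.097595, 0.208277)
(p(0.31), q(0.31)) ≈ (0.0976, 0.2083)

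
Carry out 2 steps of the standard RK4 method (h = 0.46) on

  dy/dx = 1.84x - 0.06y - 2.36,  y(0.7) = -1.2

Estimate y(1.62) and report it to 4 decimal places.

-1.3305

RK4: k1 = f(x_n, y_n); k2 = f(x_n + h/2, y_n + (h/2)·k1); k3 = f(x_n + h/2, y_n + (h/2)·k2); k4 = f(x_n + h, y_n + h·k3); y_{n+1} = y_n + (h/6)·(k1 + 2k2 + 2k3 + k4).
x=0.700000, y=-1.200000:
  k1 = f(0.700000, -1.200000) = -1.000000
  k2 = f(0.930000, -1.430000) = -0.563000
  k3 = f(0.930000, -1.329490) = -0.569031
  k4 = f(1.160000, -1.461754) = -0.137895
  y ← -1.200000 + (0.46/6)·(k1 + 2k2 + 2k3 + k4) = -1.460817
x=1.160000, y=-1.460817:
  k1 = f(1.160000, -1.460817) = -0.137951
  k2 = f(1.390000, -1.492545) = 0.287153
  k3 = f(1.390000, -1.394771) = 0.281286
  k4 = f(1.620000, -1.331425) = 0.700685
  y ← -1.460817 + (0.46/6)·(k1 + 2k2 + 2k3 + k4) = -1.330513
y(1.62) ≈ -1.3305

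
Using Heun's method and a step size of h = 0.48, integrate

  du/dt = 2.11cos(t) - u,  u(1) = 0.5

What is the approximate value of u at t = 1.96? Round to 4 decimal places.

0.1530

Heun: k1 = f(t_n, u_n); k2 = f(t_n + h, u_n + h·k1); u_{n+1} = u_n + (h/2)·(k1 + k2).
t=1.000000, u=0.500000:
  k1 = f(1.000000, 0.500000) = 0.640038
  k2 = f(1.480000, 0.807218) = -0.615901
  u ← 0.500000 + (0.48/2)·(0.640038 + (-0.615901)) = 0.505793
t=1.480000, u=0.505793:
  k1 = f(1.480000, 0.505793) = -0.314476
  k2 = f(1.960000, 0.354844) = -1.155488
  u ← 0.505793 + (0.48/2)·(-0.314476 + (-1.155488)) = 0.153002
u(1.96) ≈ 0.1530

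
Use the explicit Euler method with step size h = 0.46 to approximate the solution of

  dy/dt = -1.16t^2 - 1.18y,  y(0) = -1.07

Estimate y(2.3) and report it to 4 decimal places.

-2.3977

Euler: y_{n+1} = y_n + h·f(t_n, y_n).
t=0.000000, y=-1.070000: f=1.262600 → y ← -1.070000 + 0.46·1.262600 = -0.489204
t=0.460000, y=-0.489204: f=0.331805 → y ← -0.489204 + 0.46·0.331805 = -0.336574
t=0.920000, y=-0.336574: f=-0.584667 → y ← -0.336574 + 0.46·(-0.584667) = -0.605521
t=1.380000, y=-0.605521: f=-1.494590 → y ← -0.605521 + 0.46·(-1.494590) = -1.293032
t=1.840000, y=-1.293032: f=-2.401518 → y ← -1.293032 + 0.46·(-2.401518) = -2.397730
y(2.3) ≈ -2.3977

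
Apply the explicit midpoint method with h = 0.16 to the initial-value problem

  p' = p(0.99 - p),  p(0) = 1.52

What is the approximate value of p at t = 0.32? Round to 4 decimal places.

Midpoint: k1 = f(t_n, p_n); k2 = f(t_n + h/2, p_n + (h/2)·k1); p_{n+1} = p_n + h·k2.
t=0.000000, p=1.520000:
  k1 = f(0.000000, 1.520000) = -0.805600
  k2 = f(0.080000, 1.455552) = -0.677635
  p ← 1.520000 + 0.16·(-0.677635) = 1.411578
t=0.160000, p=1.411578:
  k1 = f(0.160000, 1.411578) = -0.595091
  k2 = f(0.240000, 1.363971) = -0.510086
  p ← 1.411578 + 0.16·(-0.510086) = 1.329965
p(0.32) ≈ 1.3300

1.3300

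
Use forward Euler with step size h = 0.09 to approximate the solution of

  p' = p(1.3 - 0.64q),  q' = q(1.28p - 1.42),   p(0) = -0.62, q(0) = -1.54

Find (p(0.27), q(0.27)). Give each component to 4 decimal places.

Euler on (p,q): p_{n+1} = p_n + h·p', q_{n+1} = q_n + h·q'.
0.000000: (-0.620000, -1.540000); f=(-1.417072, 3.408944) → (-0.747536, -1.233195)
0.090000: (-0.747536, -1.233195); f=(-1.561787, 2.931116) → (-0.888097, -0.969395)
0.180000: (-0.888097, -0.969395); f=(-1.705513, 2.478514) → (-1.041593, -0.746328)
(p(0.27), q(0.27)) ≈ (-1.0416, -0.7463)

-1.0416, -0.7463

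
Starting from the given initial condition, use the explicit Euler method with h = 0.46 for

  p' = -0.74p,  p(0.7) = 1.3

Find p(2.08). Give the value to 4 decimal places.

0.3731

Euler: p_{n+1} = p_n + h·f(t_n, p_n).
t=0.700000, p=1.300000: f=-0.962000 → p ← 1.300000 + 0.46·(-0.962000) = 0.857480
t=1.160000, p=0.857480: f=-0.634535 → p ← 0.857480 + 0.46·(-0.634535) = 0.565594
t=1.620000, p=0.565594: f=-0.418539 → p ← 0.565594 + 0.46·(-0.418539) = 0.373066
p(2.08) ≈ 0.3731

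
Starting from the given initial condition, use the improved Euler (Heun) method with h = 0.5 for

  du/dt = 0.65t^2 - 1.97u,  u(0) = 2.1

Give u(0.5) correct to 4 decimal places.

Heun: k1 = f(t_n, u_n); k2 = f(t_n + h, u_n + h·k1); u_{n+1} = u_n + (h/2)·(k1 + k2).
t=0.000000, u=2.100000:
  k1 = f(0.000000, 2.100000) = -4.137000
  k2 = f(0.500000, 0.031500) = 0.100445
  u ← 2.100000 + (0.5/2)·(-4.137000 + 0.100445) = 1.090861
u(0.5) ≈ 1.0909

1.0909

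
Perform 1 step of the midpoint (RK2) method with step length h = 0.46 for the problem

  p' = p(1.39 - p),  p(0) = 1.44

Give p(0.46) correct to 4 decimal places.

Midpoint: k1 = f(x_n, p_n); k2 = f(x_n + h/2, p_n + (h/2)·k1); p_{n+1} = p_n + h·k2.
x=0.000000, p=1.440000:
  k1 = f(0.000000, 1.440000) = -0.072000
  k2 = f(0.230000, 1.423440) = -0.047600
  p ← 1.440000 + 0.46·(-0.047600) = 1.418104
p(0.46) ≈ 1.4181

1.4181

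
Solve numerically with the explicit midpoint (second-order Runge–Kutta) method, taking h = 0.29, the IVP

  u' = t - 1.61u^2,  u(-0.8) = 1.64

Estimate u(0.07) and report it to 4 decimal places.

0.5478

Midpoint: k1 = f(t_n, u_n); k2 = f(t_n + h/2, u_n + (h/2)·k1); u_{n+1} = u_n + h·k2.
t=-0.800000, u=1.640000:
  k1 = f(-0.800000, 1.640000) = -5.130256
  k2 = f(-0.655000, 0.896113) = -1.947859
  u ← 1.640000 + 0.29·(-1.947859) = 1.075121
t=-0.510000, u=1.075121:
  k1 = f(-0.510000, 1.075121) = -2.370974
  k2 = f(-0.365000, 0.731329) = -1.226097
  u ← 1.075121 + 0.29·(-1.226097) = 0.719553
t=-0.220000, u=0.719553:
  k1 = f(-0.220000, 0.719553) = -1.053587
  k2 = f(-0.075000, 0.566783) = -0.592200
  u ← 0.719553 + 0.29·(-0.592200) = 0.547815
u(0.07) ≈ 0.5478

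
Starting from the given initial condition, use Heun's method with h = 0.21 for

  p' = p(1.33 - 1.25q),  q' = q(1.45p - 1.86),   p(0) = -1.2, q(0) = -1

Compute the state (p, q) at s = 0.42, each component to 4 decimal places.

Heun on (p,q): k1 = f(s_n, state_n); k2 = f(s_n + h, state_n + h·k1); state_{n+1} = state_n + (h/2)·(k1 + k2).
0.000000: (-1.200000, -1.000000)
  k1 = (-3.096000, 3.600000)
  predictor → (-1.850160, -0.244000)
  k2 = (-3.025012, 1.108427)
  → (-1.842706, -0.505615)
0.210000: (-1.842706, -0.505615)
  k1 = (-3.615425, 2.291410)
  predictor → (-2.601945, -0.024419)
  k2 = (-3.540009, 0.137549)
  → (-2.594027, -0.250575)
(p(0.42), q(0.42)) ≈ (-2.5940, -0.2506)

-2.5940, -0.2506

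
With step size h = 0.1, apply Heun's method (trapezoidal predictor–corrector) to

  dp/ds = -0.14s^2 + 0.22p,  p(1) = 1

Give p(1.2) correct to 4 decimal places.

1.0103

Heun: k1 = f(s_n, p_n); k2 = f(s_n + h, p_n + h·k1); p_{n+1} = p_n + (h/2)·(k1 + k2).
s=1.000000, p=1.000000:
  k1 = f(1.000000, 1.000000) = 0.080000
  k2 = f(1.100000, 1.008000) = 0.052360
  p ← 1.000000 + (0.1/2)·(0.080000 + 0.052360) = 1.006618
s=1.100000, p=1.006618:
  k1 = f(1.100000, 1.006618) = 0.052056
  k2 = f(1.200000, 1.011824) = 0.021001
  p ← 1.006618 + (0.1/2)·(0.052056 + 0.021001) = 1.010271
p(1.2) ≈ 1.0103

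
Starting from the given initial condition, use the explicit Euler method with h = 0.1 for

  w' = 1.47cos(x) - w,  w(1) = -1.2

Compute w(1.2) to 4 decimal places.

Euler: w_{n+1} = w_n + h·f(x_n, w_n).
x=1.000000, w=-1.200000: f=1.994244 → w ← -1.200000 + 0.1·1.994244 = -1.000576
x=1.100000, w=-1.000576: f=1.667362 → w ← -1.000576 + 0.1·1.667362 = -0.833839
w(1.2) ≈ -0.8338

-0.8338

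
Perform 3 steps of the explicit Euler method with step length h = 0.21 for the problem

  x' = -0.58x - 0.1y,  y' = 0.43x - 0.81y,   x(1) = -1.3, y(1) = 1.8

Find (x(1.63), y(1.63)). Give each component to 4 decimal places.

Euler on (x,y): x_{n+1} = x_n + h·x', y_{n+1} = y_n + h·y'.
1.000000: (-1.300000, 1.800000); f=(0.574000, -2.017000) → (-1.179460, 1.376430)
1.210000: (-1.179460, 1.376430); f=(0.546444, -1.622076) → (-1.064707, 1.035794)
1.420000: (-1.064707, 1.035794); f=(0.513951, -1.296817) → (-0.956777, 0.763462)
(x(1.63), y(1.63)) ≈ (-0.9568, 0.7635)

-0.9568, 0.7635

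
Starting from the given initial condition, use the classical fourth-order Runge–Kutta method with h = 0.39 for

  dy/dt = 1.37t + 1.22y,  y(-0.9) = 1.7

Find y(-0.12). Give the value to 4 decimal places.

RK4: k1 = f(t_n, y_n); k2 = f(t_n + h/2, y_n + (h/2)·k1); k3 = f(t_n + h/2, y_n + (h/2)·k2); k4 = f(t_n + h, y_n + h·k3); y_{n+1} = y_n + (h/6)·(k1 + 2k2 + 2k3 + k4).
t=-0.900000, y=1.700000:
  k1 = f(-0.900000, 1.700000) = 0.841000
  k2 = f(-0.705000, 1.863995) = 1.308224
  k3 = f(-0.705000, 1.955104) = 1.419376
  k4 = f(-0.510000, 2.253557) = 2.050639
  y ← 1.700000 + (0.39/6)·(k1 + 2k2 + 2k3 + k4) = 2.242545
t=-0.510000, y=2.242545:
  k1 = f(-0.510000, 2.242545) = 2.037204
  k2 = f(-0.315000, 2.639799) = 2.789005
  k3 = f(-0.315000, 2.786401) = 2.967859
  k4 = f(-0.120000, 3.400010) = 3.983612
  y ← 2.242545 + (0.39/6)·(k1 + 2k2 + 2k3 + k4) = 3.382290
y(-0.12) ≈ 3.3823

3.3823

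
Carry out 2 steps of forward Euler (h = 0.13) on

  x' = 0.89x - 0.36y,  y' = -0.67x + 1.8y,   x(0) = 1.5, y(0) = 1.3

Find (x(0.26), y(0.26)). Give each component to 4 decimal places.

Euler on (x,y): x_{n+1} = x_n + h·x', y_{n+1} = y_n + h·y'.
0.000000: (1.500000, 1.300000); f=(0.867000, 1.335000) → (1.612710, 1.473550)
0.130000: (1.612710, 1.473550); f=(0.904834, 1.571874) → (1.730338, 1.677894)
(x(0.26), y(0.26)) ≈ (1.7303, 1.6779)

1.7303, 1.6779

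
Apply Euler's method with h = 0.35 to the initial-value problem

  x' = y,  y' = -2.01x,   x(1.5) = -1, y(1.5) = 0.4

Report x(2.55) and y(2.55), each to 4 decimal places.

Euler on (x,y): x_{n+1} = x_n + h·x', y_{n+1} = y_n + h·y'.
1.500000: (-1.000000, 0.400000); f=(0.400000, 2.010000) → (-0.860000, 1.103500)
1.850000: (-0.860000, 1.103500); f=(1.103500, 1.728600) → (-0.473775, 1.708510)
2.200000: (-0.473775, 1.708510); f=(1.708510, 0.952288) → (0.124203, 2.041811)
(x(2.55), y(2.55)) ≈ (0.1242, 2.0418)

0.1242, 2.0418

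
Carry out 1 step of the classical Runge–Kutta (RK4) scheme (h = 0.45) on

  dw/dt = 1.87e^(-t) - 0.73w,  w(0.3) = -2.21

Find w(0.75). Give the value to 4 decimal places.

RK4: k1 = f(t_n, w_n); k2 = f(t_n + h/2, w_n + (h/2)·k1); k3 = f(t_n + h/2, w_n + (h/2)·k2); k4 = f(t_n + h, w_n + h·k3); w_{n+1} = w_n + (h/6)·(k1 + 2k2 + 2k3 + k4).
t=0.300000, w=-2.210000:
  k1 = f(0.300000, -2.210000) = 2.998630
  k2 = f(0.525000, -1.535308) = 2.226984
  k3 = f(0.525000, -1.708929) = 2.353726
  k4 = f(0.750000, -1.150823) = 1.723426
  w ← -2.210000 + (0.45/6)·(k1 + 2k2 + 2k3 + k4) = -1.168739
w(0.75) ≈ -1.1687

-1.1687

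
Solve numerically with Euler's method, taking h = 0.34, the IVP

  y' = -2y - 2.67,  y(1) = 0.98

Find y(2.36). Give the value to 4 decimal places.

-1.3107

Euler: y_{n+1} = y_n + h·f(x_n, y_n).
x=1.000000, y=0.980000: f=-4.630000 → y ← 0.980000 + 0.34·(-4.630000) = -0.594200
x=1.340000, y=-0.594200: f=-1.481600 → y ← -0.594200 + 0.34·(-1.481600) = -1.097944
x=1.680000, y=-1.097944: f=-0.474112 → y ← -1.097944 + 0.34·(-0.474112) = -1.259142
x=2.020000, y=-1.259142: f=-0.151716 → y ← -1.259142 + 0.34·(-0.151716) = -1.310725
y(2.36) ≈ -1.3107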